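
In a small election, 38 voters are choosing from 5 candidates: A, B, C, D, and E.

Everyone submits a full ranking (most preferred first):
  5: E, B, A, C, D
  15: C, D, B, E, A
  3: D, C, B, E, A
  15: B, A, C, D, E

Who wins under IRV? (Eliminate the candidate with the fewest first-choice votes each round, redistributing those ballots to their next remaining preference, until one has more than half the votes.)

Round 1: A 0, B 15, C 15, D 3, E 5. A eliminated.
Round 2: B 15, C 15, D 3, E 5. D eliminated.
Round 3: B 15, C 18, E 5. E eliminated.
Round 4: B 20, C 18. B has a majority (≥20).

B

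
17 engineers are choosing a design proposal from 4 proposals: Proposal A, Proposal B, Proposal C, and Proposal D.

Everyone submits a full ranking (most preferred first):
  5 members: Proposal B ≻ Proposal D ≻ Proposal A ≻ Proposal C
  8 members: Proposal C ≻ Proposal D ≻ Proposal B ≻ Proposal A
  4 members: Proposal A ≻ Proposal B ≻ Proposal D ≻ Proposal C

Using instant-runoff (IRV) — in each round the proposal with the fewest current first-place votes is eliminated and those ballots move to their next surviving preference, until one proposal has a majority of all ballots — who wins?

Round 1: Proposal A 4, Proposal B 5, Proposal C 8, Proposal D 0. Proposal D eliminated.
Round 2: Proposal A 4, Proposal B 5, Proposal C 8. Proposal A eliminated.
Round 3: Proposal B 9, Proposal C 8. Proposal B has a majority (≥9).

Proposal B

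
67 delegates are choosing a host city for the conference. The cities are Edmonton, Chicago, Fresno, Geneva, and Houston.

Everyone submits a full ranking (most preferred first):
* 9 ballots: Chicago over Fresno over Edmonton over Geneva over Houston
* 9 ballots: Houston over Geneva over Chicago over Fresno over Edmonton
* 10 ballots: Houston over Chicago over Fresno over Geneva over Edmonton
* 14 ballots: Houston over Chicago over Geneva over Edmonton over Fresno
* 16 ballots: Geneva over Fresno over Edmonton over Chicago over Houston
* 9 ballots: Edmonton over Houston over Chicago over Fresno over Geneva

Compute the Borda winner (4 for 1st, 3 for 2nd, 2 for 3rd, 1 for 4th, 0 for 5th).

Edmonton: 9×2 + 9×0 + 10×0 + 14×1 + 16×2 + 9×4 = 100
Chicago: 9×4 + 9×2 + 10×3 + 14×3 + 16×1 + 9×2 = 160
Fresno: 9×3 + 9×1 + 10×2 + 14×0 + 16×3 + 9×1 = 113
Geneva: 9×1 + 9×3 + 10×1 + 14×2 + 16×4 + 9×0 = 138
Houston: 9×0 + 9×4 + 10×4 + 14×4 + 16×0 + 9×3 = 159

Chicago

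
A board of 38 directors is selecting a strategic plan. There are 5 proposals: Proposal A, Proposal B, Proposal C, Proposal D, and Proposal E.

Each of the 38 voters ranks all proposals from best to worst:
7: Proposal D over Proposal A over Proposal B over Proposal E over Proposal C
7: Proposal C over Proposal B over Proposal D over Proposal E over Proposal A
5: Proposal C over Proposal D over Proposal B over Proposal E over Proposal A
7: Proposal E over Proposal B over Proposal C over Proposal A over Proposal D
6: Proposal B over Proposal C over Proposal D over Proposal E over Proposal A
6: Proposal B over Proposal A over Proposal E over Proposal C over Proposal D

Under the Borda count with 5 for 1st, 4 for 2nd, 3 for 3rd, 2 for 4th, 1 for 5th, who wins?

Proposal A: 7×4 + 7×1 + 5×1 + 7×2 + 6×1 + 6×4 = 84
Proposal B: 7×3 + 7×4 + 5×3 + 7×4 + 6×5 + 6×5 = 152
Proposal C: 7×1 + 7×5 + 5×5 + 7×3 + 6×4 + 6×2 = 124
Proposal D: 7×5 + 7×3 + 5×4 + 7×1 + 6×3 + 6×1 = 107
Proposal E: 7×2 + 7×2 + 5×2 + 7×5 + 6×2 + 6×3 = 103

Proposal B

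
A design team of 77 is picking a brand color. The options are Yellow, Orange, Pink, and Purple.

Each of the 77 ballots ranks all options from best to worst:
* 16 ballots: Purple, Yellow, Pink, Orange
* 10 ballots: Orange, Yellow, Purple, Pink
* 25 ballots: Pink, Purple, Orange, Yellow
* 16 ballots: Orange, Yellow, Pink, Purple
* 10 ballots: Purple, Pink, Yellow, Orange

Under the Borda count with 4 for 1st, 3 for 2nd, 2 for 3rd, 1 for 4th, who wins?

Yellow: 16×3 + 10×3 + 25×1 + 16×3 + 10×2 = 171
Orange: 16×1 + 10×4 + 25×2 + 16×4 + 10×1 = 180
Pink: 16×2 + 10×1 + 25×4 + 16×2 + 10×3 = 204
Purple: 16×4 + 10×2 + 25×3 + 16×1 + 10×4 = 215

Purple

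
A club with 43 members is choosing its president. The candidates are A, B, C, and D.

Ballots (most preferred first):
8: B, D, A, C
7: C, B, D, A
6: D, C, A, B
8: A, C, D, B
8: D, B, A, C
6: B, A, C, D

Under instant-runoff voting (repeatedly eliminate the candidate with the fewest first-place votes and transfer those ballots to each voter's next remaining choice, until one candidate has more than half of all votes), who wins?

D

Round 1: A 8, B 14, C 7, D 14. C eliminated.
Round 2: A 8, B 21, D 14. A eliminated.
Round 3: B 21, D 22. D has a majority (≥22).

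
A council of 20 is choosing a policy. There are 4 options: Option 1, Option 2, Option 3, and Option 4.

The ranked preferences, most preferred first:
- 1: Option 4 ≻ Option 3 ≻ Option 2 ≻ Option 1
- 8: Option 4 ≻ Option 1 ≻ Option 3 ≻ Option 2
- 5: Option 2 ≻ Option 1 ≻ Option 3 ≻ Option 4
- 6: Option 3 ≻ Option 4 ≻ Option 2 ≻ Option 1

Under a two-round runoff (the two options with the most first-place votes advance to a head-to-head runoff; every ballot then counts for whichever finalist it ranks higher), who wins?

Option 3

Round 1 first-place votes: Option 1 0, Option 2 5, Option 3 6, Option 4 9. Option 4 and Option 3 advance.
Runoff: Option 4 is ranked above Option 3 on 9 ballots, Option 3 above Option 4 on 11.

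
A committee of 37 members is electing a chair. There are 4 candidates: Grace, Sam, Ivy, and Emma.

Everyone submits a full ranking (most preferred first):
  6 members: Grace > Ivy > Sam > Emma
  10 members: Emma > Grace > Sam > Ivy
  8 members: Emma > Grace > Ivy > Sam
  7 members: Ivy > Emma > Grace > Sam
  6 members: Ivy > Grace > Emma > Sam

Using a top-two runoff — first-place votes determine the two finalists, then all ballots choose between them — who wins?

Ivy

Round 1 first-place votes: Grace 6, Sam 0, Ivy 13, Emma 18. Emma and Ivy advance.
Runoff: Emma is ranked above Ivy on 18 ballots, Ivy above Emma on 19.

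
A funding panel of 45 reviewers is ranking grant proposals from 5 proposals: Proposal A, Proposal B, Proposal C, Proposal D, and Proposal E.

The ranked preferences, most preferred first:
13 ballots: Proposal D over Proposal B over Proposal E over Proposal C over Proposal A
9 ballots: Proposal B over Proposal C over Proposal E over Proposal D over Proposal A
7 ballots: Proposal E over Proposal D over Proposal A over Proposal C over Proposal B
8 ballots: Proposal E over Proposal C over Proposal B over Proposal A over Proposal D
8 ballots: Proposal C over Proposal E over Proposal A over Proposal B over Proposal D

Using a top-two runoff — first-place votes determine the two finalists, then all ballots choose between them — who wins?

Proposal E

Round 1 first-place votes: Proposal A 0, Proposal B 9, Proposal C 8, Proposal D 13, Proposal E 15. Proposal E and Proposal D advance.
Runoff: Proposal E is ranked above Proposal D on 32 ballots, Proposal D above Proposal E on 13.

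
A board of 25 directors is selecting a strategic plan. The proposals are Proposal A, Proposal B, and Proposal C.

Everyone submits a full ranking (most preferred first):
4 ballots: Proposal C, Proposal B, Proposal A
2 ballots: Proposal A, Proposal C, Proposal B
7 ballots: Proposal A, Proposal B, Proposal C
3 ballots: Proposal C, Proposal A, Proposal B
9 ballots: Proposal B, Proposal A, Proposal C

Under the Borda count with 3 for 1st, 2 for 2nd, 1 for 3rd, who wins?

Proposal A: 4×1 + 2×3 + 7×3 + 3×2 + 9×2 = 55
Proposal B: 4×2 + 2×1 + 7×2 + 3×1 + 9×3 = 54
Proposal C: 4×3 + 2×2 + 7×1 + 3×3 + 9×1 = 41

Proposal A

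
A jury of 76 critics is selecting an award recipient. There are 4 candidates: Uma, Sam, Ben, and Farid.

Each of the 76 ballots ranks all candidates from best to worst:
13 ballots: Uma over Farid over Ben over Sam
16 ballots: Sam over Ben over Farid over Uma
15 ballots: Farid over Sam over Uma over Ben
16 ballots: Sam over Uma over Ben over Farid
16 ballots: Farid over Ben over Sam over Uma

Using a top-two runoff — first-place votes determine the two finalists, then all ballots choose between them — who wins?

Round 1 first-place votes: Uma 13, Sam 32, Ben 0, Farid 31. Sam and Farid advance.
Runoff: Sam is ranked above Farid on 32 ballots, Farid above Sam on 44.

Farid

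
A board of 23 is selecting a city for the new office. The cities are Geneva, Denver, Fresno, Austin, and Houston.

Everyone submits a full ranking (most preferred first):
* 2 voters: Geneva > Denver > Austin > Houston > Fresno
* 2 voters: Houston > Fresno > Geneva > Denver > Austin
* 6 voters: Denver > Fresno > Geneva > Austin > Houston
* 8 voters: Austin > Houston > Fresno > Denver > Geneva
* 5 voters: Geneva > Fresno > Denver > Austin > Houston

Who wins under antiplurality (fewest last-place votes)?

Denver

Last-place votes: Geneva 8, Denver 0, Fresno 2, Austin 2, Houston 11.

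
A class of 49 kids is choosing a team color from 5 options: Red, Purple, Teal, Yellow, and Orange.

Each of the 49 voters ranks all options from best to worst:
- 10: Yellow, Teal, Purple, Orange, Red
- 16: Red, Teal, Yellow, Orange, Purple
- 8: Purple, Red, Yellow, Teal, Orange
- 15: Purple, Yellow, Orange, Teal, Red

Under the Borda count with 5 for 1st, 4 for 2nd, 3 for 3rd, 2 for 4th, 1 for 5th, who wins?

Red: 10×1 + 16×5 + 8×4 + 15×1 = 137
Purple: 10×3 + 16×1 + 8×5 + 15×5 = 161
Teal: 10×4 + 16×4 + 8×2 + 15×2 = 150
Yellow: 10×5 + 16×3 + 8×3 + 15×4 = 182
Orange: 10×2 + 16×2 + 8×1 + 15×3 = 105

Yellow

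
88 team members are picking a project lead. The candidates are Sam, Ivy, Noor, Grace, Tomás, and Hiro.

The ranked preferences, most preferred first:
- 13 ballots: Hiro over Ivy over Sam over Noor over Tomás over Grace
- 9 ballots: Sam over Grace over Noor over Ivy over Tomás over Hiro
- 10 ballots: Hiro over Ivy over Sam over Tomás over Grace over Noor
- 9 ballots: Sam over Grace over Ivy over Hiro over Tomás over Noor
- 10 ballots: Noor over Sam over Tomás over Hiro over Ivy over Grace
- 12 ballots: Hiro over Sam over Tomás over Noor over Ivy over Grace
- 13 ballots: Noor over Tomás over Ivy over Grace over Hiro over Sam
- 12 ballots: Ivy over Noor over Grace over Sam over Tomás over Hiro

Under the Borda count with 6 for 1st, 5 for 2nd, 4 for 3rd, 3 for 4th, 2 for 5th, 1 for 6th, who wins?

Sam: 13×4 + 9×6 + 10×4 + 9×6 + 10×5 + 12×5 + 13×1 + 12×3 = 359
Ivy: 13×5 + 9×3 + 10×5 + 9×4 + 10×2 + 12×2 + 13×4 + 12×6 = 346
Noor: 13×3 + 9×4 + 10×1 + 9×1 + 10×6 + 12×3 + 13×6 + 12×5 = 328
Grace: 13×1 + 9×5 + 10×2 + 9×5 + 10×1 + 12×1 + 13×3 + 12×4 = 232
Tomás: 13×2 + 9×2 + 10×3 + 9×2 + 10×4 + 12×4 + 13×5 + 12×2 = 269
Hiro: 13×6 + 9×1 + 10×6 + 9×3 + 10×3 + 12×6 + 13×2 + 12×1 = 314

Sam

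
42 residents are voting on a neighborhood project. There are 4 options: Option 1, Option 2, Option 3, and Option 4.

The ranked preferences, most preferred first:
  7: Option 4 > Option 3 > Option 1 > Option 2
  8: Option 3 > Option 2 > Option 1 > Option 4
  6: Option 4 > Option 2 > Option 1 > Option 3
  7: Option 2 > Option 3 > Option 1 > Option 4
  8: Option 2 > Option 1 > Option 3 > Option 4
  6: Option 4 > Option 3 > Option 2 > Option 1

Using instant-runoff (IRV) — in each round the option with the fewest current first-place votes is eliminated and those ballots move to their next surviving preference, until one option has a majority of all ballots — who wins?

Option 2

Round 1: Option 1 0, Option 2 15, Option 3 8, Option 4 19. Option 1 eliminated.
Round 2: Option 2 15, Option 3 8, Option 4 19. Option 3 eliminated.
Round 3: Option 2 23, Option 4 19. Option 2 has a majority (≥22).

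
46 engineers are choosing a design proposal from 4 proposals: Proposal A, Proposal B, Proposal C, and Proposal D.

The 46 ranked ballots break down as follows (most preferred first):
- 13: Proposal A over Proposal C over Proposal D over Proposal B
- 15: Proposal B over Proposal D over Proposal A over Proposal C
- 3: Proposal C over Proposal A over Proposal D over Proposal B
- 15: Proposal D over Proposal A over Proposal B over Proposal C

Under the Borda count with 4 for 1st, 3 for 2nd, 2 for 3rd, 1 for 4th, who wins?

Proposal D

Proposal A: 13×4 + 15×2 + 3×3 + 15×3 = 136
Proposal B: 13×1 + 15×4 + 3×1 + 15×2 = 106
Proposal C: 13×3 + 15×1 + 3×4 + 15×1 = 81
Proposal D: 13×2 + 15×3 + 3×2 + 15×4 = 137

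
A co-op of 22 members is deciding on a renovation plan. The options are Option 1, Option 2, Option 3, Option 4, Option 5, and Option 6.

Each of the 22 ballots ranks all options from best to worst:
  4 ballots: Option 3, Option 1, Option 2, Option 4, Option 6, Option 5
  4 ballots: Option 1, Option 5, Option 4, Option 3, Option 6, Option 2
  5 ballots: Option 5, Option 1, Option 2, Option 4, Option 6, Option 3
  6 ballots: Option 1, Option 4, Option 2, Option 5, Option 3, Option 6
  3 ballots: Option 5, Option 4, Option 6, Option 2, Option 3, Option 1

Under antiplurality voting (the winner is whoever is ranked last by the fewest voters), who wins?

Last-place votes: Option 1 3, Option 2 4, Option 3 5, Option 4 0, Option 5 4, Option 6 6.

Option 4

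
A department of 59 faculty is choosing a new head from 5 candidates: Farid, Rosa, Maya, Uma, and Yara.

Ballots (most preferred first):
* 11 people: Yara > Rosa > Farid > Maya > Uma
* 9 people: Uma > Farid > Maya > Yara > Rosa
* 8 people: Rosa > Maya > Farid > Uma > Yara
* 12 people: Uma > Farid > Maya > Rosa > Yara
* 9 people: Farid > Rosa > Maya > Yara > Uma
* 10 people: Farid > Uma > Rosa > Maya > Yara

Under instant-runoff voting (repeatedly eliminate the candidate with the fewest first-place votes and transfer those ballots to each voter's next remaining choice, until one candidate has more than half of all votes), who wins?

Farid

Round 1: Farid 19, Rosa 8, Maya 0, Uma 21, Yara 11. Maya eliminated.
Round 2: Farid 19, Rosa 8, Uma 21, Yara 11. Rosa eliminated.
Round 3: Farid 27, Uma 21, Yara 11. Yara eliminated.
Round 4: Farid 38, Uma 21. Farid has a majority (≥30).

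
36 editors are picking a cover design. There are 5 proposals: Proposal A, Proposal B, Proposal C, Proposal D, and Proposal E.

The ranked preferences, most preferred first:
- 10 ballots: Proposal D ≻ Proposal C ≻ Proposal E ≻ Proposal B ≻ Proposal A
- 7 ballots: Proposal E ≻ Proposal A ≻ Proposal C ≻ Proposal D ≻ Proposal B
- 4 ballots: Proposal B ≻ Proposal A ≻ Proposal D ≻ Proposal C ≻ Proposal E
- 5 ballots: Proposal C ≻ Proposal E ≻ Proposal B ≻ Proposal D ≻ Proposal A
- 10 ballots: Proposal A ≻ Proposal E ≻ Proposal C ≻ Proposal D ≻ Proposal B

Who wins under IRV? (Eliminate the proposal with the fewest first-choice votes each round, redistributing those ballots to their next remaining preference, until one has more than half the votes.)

Round 1: Proposal A 10, Proposal B 4, Proposal C 5, Proposal D 10, Proposal E 7. Proposal B eliminated.
Round 2: Proposal A 14, Proposal C 5, Proposal D 10, Proposal E 7. Proposal C eliminated.
Round 3: Proposal A 14, Proposal D 10, Proposal E 12. Proposal D eliminated.
Round 4: Proposal A 14, Proposal E 22. Proposal E has a majority (≥19).

Proposal E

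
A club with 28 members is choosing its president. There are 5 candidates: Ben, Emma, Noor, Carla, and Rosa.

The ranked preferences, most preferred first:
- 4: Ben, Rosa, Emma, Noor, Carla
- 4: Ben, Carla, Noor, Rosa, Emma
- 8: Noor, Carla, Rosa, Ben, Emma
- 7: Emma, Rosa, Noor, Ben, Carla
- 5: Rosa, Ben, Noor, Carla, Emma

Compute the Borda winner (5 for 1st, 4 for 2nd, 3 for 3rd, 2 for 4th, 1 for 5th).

Ben: 4×5 + 4×5 + 8×2 + 7×2 + 5×4 = 90
Emma: 4×3 + 4×1 + 8×1 + 7×5 + 5×1 = 64
Noor: 4×2 + 4×3 + 8×5 + 7×3 + 5×3 = 96
Carla: 4×1 + 4×4 + 8×4 + 7×1 + 5×2 = 69
Rosa: 4×4 + 4×2 + 8×3 + 7×4 + 5×5 = 101

Rosa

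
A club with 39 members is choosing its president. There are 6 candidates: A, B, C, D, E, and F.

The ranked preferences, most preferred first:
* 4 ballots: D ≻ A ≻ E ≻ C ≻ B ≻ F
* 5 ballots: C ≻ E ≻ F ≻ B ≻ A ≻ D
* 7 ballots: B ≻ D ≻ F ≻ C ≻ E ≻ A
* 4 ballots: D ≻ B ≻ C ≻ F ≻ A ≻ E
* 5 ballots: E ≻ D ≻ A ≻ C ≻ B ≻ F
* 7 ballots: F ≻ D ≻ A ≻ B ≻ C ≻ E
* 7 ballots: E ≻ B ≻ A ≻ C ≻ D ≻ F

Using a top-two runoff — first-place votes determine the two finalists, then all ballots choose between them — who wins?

Round 1 first-place votes: A 0, B 7, C 5, D 8, E 12, F 7. E and D advance.
Runoff: E is ranked above D on 17 ballots, D above E on 22.

D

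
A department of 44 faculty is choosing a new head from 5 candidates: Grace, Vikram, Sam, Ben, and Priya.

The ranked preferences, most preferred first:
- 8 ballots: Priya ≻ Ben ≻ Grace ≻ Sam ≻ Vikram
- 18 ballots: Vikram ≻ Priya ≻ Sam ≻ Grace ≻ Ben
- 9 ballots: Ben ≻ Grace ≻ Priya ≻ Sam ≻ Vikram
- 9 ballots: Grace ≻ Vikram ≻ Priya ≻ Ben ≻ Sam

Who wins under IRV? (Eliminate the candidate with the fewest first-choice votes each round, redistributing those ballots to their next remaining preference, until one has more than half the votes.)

Round 1: Grace 9, Vikram 18, Sam 0, Ben 9, Priya 8. Sam eliminated.
Round 2: Grace 9, Vikram 18, Ben 9, Priya 8. Priya eliminated.
Round 3: Grace 9, Vikram 18, Ben 17. Grace eliminated.
Round 4: Vikram 27, Ben 17. Vikram has a majority (≥23).

Vikram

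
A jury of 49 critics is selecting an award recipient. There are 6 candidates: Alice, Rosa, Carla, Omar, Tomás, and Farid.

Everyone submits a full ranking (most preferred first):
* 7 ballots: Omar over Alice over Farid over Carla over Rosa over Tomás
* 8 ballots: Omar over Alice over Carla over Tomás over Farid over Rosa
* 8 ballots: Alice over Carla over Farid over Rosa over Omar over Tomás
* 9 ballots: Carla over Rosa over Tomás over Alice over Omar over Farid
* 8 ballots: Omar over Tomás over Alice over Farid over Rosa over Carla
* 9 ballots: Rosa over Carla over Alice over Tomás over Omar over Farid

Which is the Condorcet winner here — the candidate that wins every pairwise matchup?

Alice vs Rosa: 31–18
Alice vs Carla: 31–18
Alice vs Omar: 26–23
Alice vs Tomás: 32–17
Alice vs Farid: 49–0
Alice beats every other candidate.

Alice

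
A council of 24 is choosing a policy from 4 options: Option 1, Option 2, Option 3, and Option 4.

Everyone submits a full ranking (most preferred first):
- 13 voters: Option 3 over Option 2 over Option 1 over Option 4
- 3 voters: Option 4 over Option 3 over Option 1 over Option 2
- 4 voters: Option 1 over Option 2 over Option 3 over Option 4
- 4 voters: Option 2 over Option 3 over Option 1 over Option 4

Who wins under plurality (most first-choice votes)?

First-place votes: Option 1 4, Option 2 4, Option 3 13, Option 4 3.

Option 3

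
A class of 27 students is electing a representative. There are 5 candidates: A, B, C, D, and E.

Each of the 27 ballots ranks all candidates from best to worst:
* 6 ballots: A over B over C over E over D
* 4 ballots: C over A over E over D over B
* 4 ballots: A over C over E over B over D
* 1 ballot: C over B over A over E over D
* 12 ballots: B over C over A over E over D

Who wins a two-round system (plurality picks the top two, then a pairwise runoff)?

A

Round 1 first-place votes: A 10, B 12, C 5, D 0, E 0. B and A advance.
Runoff: B is ranked above A on 13 ballots, A above B on 14.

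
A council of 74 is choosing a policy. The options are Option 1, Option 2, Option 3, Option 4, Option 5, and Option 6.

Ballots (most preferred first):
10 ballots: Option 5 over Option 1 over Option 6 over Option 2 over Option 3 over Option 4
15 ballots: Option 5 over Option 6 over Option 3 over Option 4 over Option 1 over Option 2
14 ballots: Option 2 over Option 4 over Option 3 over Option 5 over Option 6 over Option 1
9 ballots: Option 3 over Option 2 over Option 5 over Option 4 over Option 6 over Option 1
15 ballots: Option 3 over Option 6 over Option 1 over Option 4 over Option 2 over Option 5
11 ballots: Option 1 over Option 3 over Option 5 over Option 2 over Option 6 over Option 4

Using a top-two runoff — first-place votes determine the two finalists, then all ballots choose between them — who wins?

Option 3

Round 1 first-place votes: Option 1 11, Option 2 14, Option 3 24, Option 4 0, Option 5 25, Option 6 0. Option 5 and Option 3 advance.
Runoff: Option 5 is ranked above Option 3 on 25 ballots, Option 3 above Option 5 on 49.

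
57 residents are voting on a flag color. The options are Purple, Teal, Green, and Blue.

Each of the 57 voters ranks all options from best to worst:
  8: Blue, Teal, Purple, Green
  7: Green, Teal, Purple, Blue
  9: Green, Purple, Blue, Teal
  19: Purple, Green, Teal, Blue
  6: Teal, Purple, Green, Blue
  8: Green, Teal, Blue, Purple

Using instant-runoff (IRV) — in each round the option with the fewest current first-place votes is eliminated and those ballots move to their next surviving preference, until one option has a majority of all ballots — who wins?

Purple

Round 1: Purple 19, Teal 6, Green 24, Blue 8. Teal eliminated.
Round 2: Purple 25, Green 24, Blue 8. Blue eliminated.
Round 3: Purple 33, Green 24. Purple has a majority (≥29).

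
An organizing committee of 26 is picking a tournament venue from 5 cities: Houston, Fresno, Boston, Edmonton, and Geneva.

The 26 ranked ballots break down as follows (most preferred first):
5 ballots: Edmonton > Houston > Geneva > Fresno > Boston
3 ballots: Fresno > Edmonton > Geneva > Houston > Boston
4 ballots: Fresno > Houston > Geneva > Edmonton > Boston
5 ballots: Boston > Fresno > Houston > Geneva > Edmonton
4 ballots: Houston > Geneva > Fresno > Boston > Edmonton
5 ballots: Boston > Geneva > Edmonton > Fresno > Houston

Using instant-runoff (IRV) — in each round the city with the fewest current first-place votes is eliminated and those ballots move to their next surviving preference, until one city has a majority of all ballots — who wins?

Round 1: Houston 4, Fresno 7, Boston 10, Edmonton 5, Geneva 0. Geneva eliminated.
Round 2: Houston 4, Fresno 7, Boston 10, Edmonton 5. Houston eliminated.
Round 3: Fresno 11, Boston 10, Edmonton 5. Edmonton eliminated.
Round 4: Fresno 16, Boston 10. Fresno has a majority (≥14).

Fresno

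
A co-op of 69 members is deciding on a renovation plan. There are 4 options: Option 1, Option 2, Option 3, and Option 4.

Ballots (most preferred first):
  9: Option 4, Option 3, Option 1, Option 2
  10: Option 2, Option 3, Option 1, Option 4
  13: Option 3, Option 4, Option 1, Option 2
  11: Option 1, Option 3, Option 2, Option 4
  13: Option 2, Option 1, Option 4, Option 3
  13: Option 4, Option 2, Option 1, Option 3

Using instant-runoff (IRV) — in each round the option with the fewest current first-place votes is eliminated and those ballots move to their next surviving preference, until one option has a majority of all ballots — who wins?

Option 2

Round 1: Option 1 11, Option 2 23, Option 3 13, Option 4 22. Option 1 eliminated.
Round 2: Option 2 23, Option 3 24, Option 4 22. Option 4 eliminated.
Round 3: Option 2 36, Option 3 33. Option 2 has a majority (≥35).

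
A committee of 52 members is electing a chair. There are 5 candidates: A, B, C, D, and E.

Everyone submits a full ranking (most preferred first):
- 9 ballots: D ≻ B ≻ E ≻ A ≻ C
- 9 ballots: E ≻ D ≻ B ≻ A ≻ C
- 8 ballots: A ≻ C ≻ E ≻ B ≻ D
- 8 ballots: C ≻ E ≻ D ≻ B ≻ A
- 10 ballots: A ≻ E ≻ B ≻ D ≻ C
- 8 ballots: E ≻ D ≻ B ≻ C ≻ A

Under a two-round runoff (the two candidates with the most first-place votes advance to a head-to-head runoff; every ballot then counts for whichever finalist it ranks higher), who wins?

E

Round 1 first-place votes: A 18, B 0, C 8, D 9, E 17. A and E advance.
Runoff: A is ranked above E on 18 ballots, E above A on 34.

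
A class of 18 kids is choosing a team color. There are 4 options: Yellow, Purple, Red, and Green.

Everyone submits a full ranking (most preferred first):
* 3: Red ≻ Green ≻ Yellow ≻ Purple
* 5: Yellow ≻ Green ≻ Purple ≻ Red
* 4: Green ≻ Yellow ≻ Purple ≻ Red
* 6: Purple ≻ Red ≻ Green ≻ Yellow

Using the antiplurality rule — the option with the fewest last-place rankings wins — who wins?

Last-place votes: Yellow 6, Purple 3, Red 9, Green 0.

Green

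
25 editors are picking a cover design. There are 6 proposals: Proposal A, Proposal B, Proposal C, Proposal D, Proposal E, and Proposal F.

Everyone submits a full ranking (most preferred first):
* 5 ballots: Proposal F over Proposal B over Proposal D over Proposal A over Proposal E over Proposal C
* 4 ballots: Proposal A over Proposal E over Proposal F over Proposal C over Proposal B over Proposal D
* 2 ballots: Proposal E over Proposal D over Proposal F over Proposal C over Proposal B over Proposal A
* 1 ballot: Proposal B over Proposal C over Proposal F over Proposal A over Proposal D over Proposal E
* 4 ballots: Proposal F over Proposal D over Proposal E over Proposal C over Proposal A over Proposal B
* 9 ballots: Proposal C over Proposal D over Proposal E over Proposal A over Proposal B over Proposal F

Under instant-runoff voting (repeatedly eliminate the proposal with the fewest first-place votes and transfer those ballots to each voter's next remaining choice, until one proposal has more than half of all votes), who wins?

Round 1: Proposal A 4, Proposal B 1, Proposal C 9, Proposal D 0, Proposal E 2, Proposal F 9. Proposal D eliminated.
Round 2: Proposal A 4, Proposal B 1, Proposal C 9, Proposal E 2, Proposal F 9. Proposal B eliminated.
Round 3: Proposal A 4, Proposal C 10, Proposal E 2, Proposal F 9. Proposal E eliminated.
Round 4: Proposal A 4, Proposal C 10, Proposal F 11. Proposal A eliminated.
Round 5: Proposal C 10, Proposal F 15. Proposal F has a majority (≥13).

Proposal F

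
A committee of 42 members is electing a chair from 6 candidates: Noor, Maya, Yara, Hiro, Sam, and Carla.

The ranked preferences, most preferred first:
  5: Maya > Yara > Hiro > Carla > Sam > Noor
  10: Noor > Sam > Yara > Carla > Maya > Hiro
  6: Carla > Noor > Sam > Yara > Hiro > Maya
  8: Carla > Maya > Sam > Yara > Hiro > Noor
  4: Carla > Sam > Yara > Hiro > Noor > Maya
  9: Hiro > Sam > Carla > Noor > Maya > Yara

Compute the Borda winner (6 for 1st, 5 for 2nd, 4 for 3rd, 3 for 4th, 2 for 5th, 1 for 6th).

Noor: 5×1 + 10×6 + 6×5 + 8×1 + 4×2 + 9×3 = 138
Maya: 5×6 + 10×2 + 6×1 + 8×5 + 4×1 + 9×2 = 118
Yara: 5×5 + 10×4 + 6×3 + 8×3 + 4×4 + 9×1 = 132
Hiro: 5×4 + 10×1 + 6×2 + 8×2 + 4×3 + 9×6 = 124
Sam: 5×2 + 10×5 + 6×4 + 8×4 + 4×5 + 9×5 = 181
Carla: 5×3 + 10×3 + 6×6 + 8×6 + 4×6 + 9×4 = 189

Carla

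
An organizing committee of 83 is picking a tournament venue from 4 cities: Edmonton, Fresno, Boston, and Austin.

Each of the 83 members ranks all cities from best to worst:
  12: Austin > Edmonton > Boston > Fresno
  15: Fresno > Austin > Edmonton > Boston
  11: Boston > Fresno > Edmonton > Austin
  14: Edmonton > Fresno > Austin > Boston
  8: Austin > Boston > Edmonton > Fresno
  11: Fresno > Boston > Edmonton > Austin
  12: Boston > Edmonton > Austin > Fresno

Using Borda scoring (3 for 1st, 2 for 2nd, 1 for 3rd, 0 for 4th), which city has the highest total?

Edmonton

Edmonton: 12×2 + 15×1 + 11×1 + 14×3 + 8×1 + 11×1 + 12×2 = 135
Fresno: 12×0 + 15×3 + 11×2 + 14×2 + 8×0 + 11×3 + 12×0 = 128
Boston: 12×1 + 15×0 + 11×3 + 14×0 + 8×2 + 11×2 + 12×3 = 119
Austin: 12×3 + 15×2 + 11×0 + 14×1 + 8×3 + 11×0 + 12×1 = 116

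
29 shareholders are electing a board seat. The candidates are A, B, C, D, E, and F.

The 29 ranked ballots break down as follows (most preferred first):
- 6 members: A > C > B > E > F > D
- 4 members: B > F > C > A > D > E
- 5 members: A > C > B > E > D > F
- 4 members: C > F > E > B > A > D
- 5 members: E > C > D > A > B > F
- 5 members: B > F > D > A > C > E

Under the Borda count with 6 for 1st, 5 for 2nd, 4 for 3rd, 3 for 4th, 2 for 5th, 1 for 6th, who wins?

A: 6×6 + 4×3 + 5×6 + 4×2 + 5×3 + 5×3 = 116
B: 6×4 + 4×6 + 5×4 + 4×3 + 5×2 + 5×6 = 120
C: 6×5 + 4×4 + 5×5 + 4×6 + 5×5 + 5×2 = 130
D: 6×1 + 4×2 + 5×2 + 4×1 + 5×4 + 5×4 = 68
E: 6×3 + 4×1 + 5×3 + 4×4 + 5×6 + 5×1 = 88
F: 6×2 + 4×5 + 5×1 + 4×5 + 5×1 + 5×5 = 87

C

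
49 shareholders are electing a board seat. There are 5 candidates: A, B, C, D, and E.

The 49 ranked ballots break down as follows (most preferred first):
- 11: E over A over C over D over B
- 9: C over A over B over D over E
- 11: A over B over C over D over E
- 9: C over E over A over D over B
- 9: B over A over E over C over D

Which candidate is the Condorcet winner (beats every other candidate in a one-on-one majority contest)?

A

A vs B: 40–9
A vs C: 31–18
A vs D: 49–0
A vs E: 29–20
A beats every other candidate.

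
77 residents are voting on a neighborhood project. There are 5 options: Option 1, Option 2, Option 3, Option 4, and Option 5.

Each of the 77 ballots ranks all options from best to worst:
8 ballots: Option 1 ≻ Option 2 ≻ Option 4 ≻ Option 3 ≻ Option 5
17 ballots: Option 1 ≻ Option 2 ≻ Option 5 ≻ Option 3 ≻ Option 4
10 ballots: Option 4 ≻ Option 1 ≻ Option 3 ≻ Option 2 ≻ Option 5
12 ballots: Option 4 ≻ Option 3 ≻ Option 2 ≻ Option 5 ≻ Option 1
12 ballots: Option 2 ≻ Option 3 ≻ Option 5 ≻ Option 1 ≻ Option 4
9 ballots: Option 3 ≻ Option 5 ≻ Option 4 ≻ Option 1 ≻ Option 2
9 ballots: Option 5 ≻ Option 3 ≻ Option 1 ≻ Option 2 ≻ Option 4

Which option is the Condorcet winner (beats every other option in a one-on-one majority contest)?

Option 3

Option 3 vs Option 1: 42–35
Option 3 vs Option 2: 40–37
Option 3 vs Option 4: 47–30
Option 3 vs Option 5: 51–26
Option 3 beats every other option.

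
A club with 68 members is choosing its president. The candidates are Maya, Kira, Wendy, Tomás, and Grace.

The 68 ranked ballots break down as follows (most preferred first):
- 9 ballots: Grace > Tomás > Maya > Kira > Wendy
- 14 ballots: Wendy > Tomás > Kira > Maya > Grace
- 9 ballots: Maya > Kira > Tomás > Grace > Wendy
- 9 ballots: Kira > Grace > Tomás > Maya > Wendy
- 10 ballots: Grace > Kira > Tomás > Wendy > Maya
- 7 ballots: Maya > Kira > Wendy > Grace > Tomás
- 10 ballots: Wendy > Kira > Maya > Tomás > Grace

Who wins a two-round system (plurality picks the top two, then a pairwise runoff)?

Round 1 first-place votes: Maya 16, Kira 9, Wendy 24, Tomás 0, Grace 19. Wendy and Grace advance.
Runoff: Wendy is ranked above Grace on 31 ballots, Grace above Wendy on 37.

Grace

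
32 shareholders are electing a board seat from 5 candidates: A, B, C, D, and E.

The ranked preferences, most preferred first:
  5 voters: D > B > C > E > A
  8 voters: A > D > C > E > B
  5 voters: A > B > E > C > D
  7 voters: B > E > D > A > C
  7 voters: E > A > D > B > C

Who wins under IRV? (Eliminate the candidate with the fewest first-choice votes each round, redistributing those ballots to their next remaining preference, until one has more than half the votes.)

Round 1: A 13, B 7, C 0, D 5, E 7. C eliminated.
Round 2: A 13, B 7, D 5, E 7. D eliminated.
Round 3: A 13, B 12, E 7. E eliminated.
Round 4: A 20, B 12. A has a majority (≥17).

A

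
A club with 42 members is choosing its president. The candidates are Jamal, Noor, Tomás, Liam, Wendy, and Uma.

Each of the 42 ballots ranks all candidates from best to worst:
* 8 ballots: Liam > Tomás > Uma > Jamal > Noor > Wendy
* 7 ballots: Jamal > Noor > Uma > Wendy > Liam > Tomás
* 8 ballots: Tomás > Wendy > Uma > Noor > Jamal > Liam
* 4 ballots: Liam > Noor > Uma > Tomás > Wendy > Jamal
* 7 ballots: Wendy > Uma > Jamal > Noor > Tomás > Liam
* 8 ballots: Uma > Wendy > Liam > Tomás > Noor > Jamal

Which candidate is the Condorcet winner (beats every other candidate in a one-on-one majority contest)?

Uma vs Jamal: 35–7
Uma vs Noor: 31–11
Uma vs Tomás: 26–16
Uma vs Liam: 30–12
Uma vs Wendy: 27–15
Uma beats every other candidate.

Uma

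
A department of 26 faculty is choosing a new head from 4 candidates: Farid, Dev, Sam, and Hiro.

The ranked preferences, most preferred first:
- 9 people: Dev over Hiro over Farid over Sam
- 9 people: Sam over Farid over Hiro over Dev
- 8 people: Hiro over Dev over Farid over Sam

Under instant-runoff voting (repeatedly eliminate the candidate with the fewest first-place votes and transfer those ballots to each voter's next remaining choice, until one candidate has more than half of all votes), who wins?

Dev

Round 1: Farid 0, Dev 9, Sam 9, Hiro 8. Farid eliminated.
Round 2: Dev 9, Sam 9, Hiro 8. Hiro eliminated.
Round 3: Dev 17, Sam 9. Dev has a majority (≥14).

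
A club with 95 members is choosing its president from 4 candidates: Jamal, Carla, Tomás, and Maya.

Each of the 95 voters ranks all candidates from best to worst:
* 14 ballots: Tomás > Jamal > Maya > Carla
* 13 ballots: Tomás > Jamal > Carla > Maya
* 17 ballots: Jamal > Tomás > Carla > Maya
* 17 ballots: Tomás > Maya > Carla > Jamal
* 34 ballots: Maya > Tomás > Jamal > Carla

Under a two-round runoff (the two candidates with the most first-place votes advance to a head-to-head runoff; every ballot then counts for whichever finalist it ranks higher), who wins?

Tomás

Round 1 first-place votes: Jamal 17, Carla 0, Tomás 44, Maya 34. Tomás and Maya advance.
Runoff: Tomás is ranked above Maya on 61 ballots, Maya above Tomás on 34.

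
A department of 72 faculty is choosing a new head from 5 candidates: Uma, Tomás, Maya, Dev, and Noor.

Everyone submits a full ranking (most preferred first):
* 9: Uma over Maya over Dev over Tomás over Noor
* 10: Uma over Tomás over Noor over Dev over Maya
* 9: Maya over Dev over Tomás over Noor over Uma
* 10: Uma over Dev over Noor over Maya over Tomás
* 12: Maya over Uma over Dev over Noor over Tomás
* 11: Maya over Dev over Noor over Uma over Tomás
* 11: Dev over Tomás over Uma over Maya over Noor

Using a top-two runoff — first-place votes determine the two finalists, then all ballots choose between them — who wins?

Uma

Round 1 first-place votes: Uma 29, Tomás 0, Maya 32, Dev 11, Noor 0. Maya and Uma advance.
Runoff: Maya is ranked above Uma on 32 ballots, Uma above Maya on 40.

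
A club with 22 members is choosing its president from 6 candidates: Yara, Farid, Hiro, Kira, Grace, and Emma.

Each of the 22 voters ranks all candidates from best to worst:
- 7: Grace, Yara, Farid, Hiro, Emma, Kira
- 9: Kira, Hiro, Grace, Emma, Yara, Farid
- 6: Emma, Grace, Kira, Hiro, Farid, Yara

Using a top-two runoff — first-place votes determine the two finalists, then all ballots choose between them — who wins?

Grace

Round 1 first-place votes: Yara 0, Farid 0, Hiro 0, Kira 9, Grace 7, Emma 6. Kira and Grace advance.
Runoff: Kira is ranked above Grace on 9 ballots, Grace above Kira on 13.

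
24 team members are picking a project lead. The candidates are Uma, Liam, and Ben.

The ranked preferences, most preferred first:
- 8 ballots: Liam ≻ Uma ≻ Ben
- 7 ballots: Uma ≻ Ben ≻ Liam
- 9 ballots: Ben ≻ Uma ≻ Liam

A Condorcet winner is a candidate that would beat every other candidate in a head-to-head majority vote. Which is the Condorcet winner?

Uma vs Liam: 16–8
Uma vs Ben: 15–9
Uma beats every other candidate.

Uma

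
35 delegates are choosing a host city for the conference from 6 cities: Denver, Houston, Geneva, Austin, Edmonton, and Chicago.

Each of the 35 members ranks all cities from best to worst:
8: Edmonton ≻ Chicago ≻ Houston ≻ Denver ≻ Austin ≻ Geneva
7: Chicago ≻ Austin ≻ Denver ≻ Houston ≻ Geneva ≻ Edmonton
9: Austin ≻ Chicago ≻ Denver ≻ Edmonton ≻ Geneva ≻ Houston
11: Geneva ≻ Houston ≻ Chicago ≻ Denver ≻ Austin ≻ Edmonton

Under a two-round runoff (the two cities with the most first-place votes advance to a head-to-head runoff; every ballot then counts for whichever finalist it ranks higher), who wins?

Round 1 first-place votes: Denver 0, Houston 0, Geneva 11, Austin 9, Edmonton 8, Chicago 7. Geneva and Austin advance.
Runoff: Geneva is ranked above Austin on 11 ballots, Austin above Geneva on 24.

Austin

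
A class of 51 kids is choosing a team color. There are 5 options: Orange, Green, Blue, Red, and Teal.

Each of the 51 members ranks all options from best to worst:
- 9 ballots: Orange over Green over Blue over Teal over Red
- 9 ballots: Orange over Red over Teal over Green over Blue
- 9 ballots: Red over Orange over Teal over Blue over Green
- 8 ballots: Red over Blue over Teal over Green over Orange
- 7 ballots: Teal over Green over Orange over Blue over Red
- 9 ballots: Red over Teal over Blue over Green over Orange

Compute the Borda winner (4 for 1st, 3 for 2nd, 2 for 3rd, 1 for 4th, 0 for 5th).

Red

Orange: 9×4 + 9×4 + 9×3 + 8×0 + 7×2 + 9×0 = 113
Green: 9×3 + 9×1 + 9×0 + 8×1 + 7×3 + 9×1 = 74
Blue: 9×2 + 9×0 + 9×1 + 8×3 + 7×1 + 9×2 = 76
Red: 9×0 + 9×3 + 9×4 + 8×4 + 7×0 + 9×4 = 131
Teal: 9×1 + 9×2 + 9×2 + 8×2 + 7×4 + 9×3 = 116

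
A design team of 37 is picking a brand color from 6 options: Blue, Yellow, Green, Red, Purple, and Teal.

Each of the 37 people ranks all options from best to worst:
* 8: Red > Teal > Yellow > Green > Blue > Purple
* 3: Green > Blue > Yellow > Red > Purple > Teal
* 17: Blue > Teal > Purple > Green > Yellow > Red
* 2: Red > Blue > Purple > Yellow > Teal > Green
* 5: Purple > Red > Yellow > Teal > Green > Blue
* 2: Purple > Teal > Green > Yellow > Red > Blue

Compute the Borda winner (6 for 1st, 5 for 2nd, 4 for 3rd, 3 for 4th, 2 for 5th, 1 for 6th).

Teal

Blue: 8×2 + 3×5 + 17×6 + 2×5 + 5×1 + 2×1 = 150
Yellow: 8×4 + 3×4 + 17×2 + 2×3 + 5×4 + 2×3 = 110
Green: 8×3 + 3×6 + 17×3 + 2×1 + 5×2 + 2×4 = 113
Red: 8×6 + 3×3 + 17×1 + 2×6 + 5×5 + 2×2 = 115
Purple: 8×1 + 3×2 + 17×4 + 2×4 + 5×6 + 2×6 = 132
Teal: 8×5 + 3×1 + 17×5 + 2×2 + 5×3 + 2×5 = 157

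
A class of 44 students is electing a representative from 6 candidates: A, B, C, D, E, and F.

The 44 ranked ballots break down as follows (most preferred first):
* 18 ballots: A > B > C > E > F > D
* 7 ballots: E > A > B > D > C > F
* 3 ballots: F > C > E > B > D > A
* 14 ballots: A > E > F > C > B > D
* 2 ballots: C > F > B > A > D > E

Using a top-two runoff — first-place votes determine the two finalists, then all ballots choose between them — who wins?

A

Round 1 first-place votes: A 32, B 0, C 2, D 0, E 7, F 3. A and E advance.
Runoff: A is ranked above E on 34 ballots, E above A on 10.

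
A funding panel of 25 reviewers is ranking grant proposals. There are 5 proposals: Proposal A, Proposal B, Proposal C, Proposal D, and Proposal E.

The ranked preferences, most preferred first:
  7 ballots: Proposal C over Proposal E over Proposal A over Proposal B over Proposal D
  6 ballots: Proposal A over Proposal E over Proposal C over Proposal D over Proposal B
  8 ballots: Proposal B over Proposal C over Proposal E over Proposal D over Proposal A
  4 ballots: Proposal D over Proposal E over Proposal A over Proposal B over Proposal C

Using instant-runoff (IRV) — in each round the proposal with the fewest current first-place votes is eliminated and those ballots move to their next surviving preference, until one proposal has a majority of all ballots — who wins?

Round 1: Proposal A 6, Proposal B 8, Proposal C 7, Proposal D 4, Proposal E 0. Proposal E eliminated.
Round 2: Proposal A 6, Proposal B 8, Proposal C 7, Proposal D 4. Proposal D eliminated.
Round 3: Proposal A 10, Proposal B 8, Proposal C 7. Proposal C eliminated.
Round 4: Proposal A 17, Proposal B 8. Proposal A has a majority (≥13).

Proposal A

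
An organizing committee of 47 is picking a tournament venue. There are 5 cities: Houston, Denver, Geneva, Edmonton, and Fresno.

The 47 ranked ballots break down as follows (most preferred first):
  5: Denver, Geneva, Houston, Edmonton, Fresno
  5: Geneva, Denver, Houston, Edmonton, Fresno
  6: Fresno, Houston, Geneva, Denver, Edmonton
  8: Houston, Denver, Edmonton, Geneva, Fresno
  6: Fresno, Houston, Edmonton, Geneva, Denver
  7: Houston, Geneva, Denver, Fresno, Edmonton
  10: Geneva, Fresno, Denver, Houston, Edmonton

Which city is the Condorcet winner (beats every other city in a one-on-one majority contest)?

Houston

Houston vs Denver: 27–20
Houston vs Geneva: 27–20
Houston vs Edmonton: 47–0
Houston vs Fresno: 25–22
Houston beats every other city.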